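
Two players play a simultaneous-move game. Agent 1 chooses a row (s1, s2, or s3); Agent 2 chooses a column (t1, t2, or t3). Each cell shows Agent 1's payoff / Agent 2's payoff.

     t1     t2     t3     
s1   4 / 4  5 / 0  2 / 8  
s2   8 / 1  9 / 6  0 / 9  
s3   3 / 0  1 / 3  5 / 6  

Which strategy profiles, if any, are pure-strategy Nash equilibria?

Find each player's best response to every opponent strategy; NE are the intersections.
Agent 1's best responses — vs t1: s2 (payoff 8); vs t2: s2 (payoff 9); vs t3: s3 (payoff 5).
Agent 2's best responses — vs s1: t3 (payoff 8); vs s2: t3 (payoff 9); vs s3: t3 (payoff 6).
The only mutual best response is (s3, t3); neither player gains by switching there.

(s3, t3)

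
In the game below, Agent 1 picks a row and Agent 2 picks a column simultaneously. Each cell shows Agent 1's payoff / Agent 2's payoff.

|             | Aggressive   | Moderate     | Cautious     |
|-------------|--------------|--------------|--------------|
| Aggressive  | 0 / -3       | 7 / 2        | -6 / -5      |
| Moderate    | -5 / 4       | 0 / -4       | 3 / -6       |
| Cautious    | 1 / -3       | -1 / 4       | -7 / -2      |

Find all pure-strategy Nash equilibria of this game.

Check mutual best responses: a cell is a NE iff neither player can gain by unilaterally deviating.
Agent 1's best responses — vs Aggressive: Cautious (payoff 1); vs Moderate: Aggressive (payoff 7); vs Cautious: Moderate (payoff 3).
Agent 2's best responses — vs Aggressive: Moderate (payoff 2); vs Moderate: Aggressive (payoff 4); vs Cautious: Moderate (payoff 4).
The only mutual best response is (Aggressive, Moderate); neither player gains by switching there.

(Aggressive, Moderate)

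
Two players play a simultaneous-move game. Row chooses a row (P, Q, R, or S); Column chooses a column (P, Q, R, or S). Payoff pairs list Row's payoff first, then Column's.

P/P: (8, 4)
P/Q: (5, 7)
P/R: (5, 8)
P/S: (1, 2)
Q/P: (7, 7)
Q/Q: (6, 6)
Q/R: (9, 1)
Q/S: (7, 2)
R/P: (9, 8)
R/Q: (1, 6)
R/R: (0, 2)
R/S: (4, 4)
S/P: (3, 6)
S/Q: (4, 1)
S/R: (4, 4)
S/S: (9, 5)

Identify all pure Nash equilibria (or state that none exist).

(R, P)

Find each player's best response to every opponent strategy; NE are the intersections.
Row's best responses — vs P: R (payoff 9); vs Q: Q (payoff 6); vs R: Q (payoff 9); vs S: S (payoff 9).
Column's best responses — vs P: R (payoff 8); vs Q: P (payoff 7); vs R: P (payoff 8); vs S: P (payoff 6).
The only mutual best response is (R, P); neither player gains by switching there.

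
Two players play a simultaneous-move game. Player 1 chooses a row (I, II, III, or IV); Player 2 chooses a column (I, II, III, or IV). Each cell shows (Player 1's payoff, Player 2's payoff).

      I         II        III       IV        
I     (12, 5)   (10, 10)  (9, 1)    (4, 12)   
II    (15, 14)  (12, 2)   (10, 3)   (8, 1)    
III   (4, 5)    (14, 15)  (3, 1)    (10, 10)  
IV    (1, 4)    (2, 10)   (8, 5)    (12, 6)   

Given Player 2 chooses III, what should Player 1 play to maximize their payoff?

With Player 2 fixed at III, Player 1's payoffs are: I → 9, II → 10, III → 3, IV → 8.
The maximum is 10, achieved by II.

II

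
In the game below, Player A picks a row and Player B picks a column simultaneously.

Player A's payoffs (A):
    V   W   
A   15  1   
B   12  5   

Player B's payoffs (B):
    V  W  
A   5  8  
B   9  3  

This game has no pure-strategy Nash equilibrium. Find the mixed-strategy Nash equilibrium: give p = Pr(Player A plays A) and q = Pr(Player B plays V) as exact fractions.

Each player's mixing probability is pinned down by making the *other* player indifferent.
Player B indifferent between V and W: p·5 + (1−p)·9 = p·8 + (1−p)·3 ⟹ 9 + (-4)p = 3 + 5p ⟹ p = 2/3.
Player A indifferent between A and B: q·15 + (1−q)·1 = q·12 + (1−q)·5 ⟹ 1 + 14q = 5 + 7q ⟹ q = 4/7.

p = 2/3, q = 4/7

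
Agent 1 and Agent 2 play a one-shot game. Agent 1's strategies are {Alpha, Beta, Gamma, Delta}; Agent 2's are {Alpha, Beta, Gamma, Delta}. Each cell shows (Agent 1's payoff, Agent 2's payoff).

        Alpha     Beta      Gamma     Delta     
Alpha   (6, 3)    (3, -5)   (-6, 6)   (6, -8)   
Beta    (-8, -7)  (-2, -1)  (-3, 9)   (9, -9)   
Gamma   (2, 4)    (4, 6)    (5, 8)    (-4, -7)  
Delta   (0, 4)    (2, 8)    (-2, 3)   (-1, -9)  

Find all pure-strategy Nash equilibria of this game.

(Gamma, Gamma)

Find each player's best response to every opponent strategy; NE are the intersections.
Agent 1's best responses — vs Alpha: Alpha (payoff 6); vs Beta: Gamma (payoff 4); vs Gamma: Gamma (payoff 5); vs Delta: Beta (payoff 9).
Agent 2's best responses — vs Alpha: Gamma (payoff 6); vs Beta: Gamma (payoff 9); vs Gamma: Gamma (payoff 8); vs Delta: Beta (payoff 8).
The only mutual best response is (Gamma, Gamma); neither player gains by switching there.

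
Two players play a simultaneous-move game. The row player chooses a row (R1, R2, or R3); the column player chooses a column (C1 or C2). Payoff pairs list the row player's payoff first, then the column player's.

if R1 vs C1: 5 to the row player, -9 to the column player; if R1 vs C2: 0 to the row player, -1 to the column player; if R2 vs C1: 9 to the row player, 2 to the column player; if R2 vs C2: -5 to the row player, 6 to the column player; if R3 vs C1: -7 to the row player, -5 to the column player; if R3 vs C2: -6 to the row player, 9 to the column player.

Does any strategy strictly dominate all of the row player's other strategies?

A strategy is strictly dominant if it gives the row player a strictly higher payoff than every other strategy, against every choice by the opponent.
R1 is not dominant: against C1, R2 gives 9 > 5.
R2 is not dominant: against C2, R1 gives 0 > -5.
R3 is not dominant: against C1, R1 gives 5 > -7.
No single strategy is best against every opponent action.

None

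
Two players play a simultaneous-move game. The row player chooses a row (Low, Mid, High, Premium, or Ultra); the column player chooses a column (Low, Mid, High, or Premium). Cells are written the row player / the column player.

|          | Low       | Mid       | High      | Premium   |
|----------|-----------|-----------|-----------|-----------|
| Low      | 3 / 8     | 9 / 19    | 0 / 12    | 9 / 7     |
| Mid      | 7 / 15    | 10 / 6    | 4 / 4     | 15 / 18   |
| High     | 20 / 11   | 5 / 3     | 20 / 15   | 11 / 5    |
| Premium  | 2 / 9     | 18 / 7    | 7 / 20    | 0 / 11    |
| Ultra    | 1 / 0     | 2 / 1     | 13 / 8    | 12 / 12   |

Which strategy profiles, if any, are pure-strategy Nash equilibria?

(Mid, Premium) and (High, High)

Find each player's best response to every opponent strategy; NE are the intersections.
The row player's best responses — vs Low: High (payoff 20); vs Mid: Premium (payoff 18); vs High: High (payoff 20); vs Premium: Mid (payoff 15).
The column player's best responses — vs Low: Mid (payoff 19); vs Mid: Premium (payoff 18); vs High: High (payoff 15); vs Premium: High (payoff 20); vs Ultra: Premium (payoff 12).
Mutual best responses occur at (Mid, Premium) and (High, High); at each, neither player gains by switching.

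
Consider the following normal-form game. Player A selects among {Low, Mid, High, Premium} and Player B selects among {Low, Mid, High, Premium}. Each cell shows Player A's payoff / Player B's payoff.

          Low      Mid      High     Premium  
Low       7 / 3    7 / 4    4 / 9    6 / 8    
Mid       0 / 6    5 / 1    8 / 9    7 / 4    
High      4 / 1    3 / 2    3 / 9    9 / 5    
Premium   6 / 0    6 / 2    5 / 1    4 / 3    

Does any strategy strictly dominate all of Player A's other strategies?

Check whether one of Player A's strategies beats all alternatives regardless of what the opponent does.
Low is not dominant: against High, Mid gives 8 > 4.
Mid is not dominant: against Low, Low gives 7 > 0.
High is not dominant: against Low, Low gives 7 > 4.
Premium is not dominant: against Low, Low gives 7 > 6.
No single strategy is best against every opponent action.

No strictly dominant strategy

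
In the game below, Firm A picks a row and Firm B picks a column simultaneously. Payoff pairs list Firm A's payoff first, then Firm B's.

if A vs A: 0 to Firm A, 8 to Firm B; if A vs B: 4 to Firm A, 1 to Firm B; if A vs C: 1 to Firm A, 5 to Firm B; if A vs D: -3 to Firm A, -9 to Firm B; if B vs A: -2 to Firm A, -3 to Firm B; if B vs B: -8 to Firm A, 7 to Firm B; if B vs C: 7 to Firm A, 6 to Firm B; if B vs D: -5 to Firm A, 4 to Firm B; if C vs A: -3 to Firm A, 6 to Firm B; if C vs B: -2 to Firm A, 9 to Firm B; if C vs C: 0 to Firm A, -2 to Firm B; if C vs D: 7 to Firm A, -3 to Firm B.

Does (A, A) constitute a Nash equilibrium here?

Yes

Holding Firm B at A: Firm A gets 0 from A, versus -2 from B, -3 from C. No profitable deviation for Firm A.
Holding Firm A at A: Firm B gets 8 from A, versus 1 from B, 5 from C, -9 from D. No profitable deviation for Firm B either.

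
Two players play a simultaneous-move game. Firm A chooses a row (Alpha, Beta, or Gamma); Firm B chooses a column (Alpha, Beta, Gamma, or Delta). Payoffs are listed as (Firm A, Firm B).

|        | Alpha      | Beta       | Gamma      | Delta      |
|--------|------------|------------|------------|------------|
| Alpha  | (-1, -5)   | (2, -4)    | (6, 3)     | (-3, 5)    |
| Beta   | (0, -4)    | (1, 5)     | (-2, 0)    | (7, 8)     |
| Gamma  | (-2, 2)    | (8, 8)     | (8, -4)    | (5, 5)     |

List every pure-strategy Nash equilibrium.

A profile is a Nash equilibrium when each player is best-responding to the other.
Firm A's best responses — vs Alpha: Beta (payoff 0); vs Beta: Gamma (payoff 8); vs Gamma: Gamma (payoff 8); vs Delta: Beta (payoff 7).
Firm B's best responses — vs Alpha: Delta (payoff 5); vs Beta: Delta (payoff 8); vs Gamma: Beta (payoff 8).
Mutual best responses occur at (Beta, Delta) and (Gamma, Beta); at each, neither player gains by switching.

(Beta, Delta) and (Gamma, Beta)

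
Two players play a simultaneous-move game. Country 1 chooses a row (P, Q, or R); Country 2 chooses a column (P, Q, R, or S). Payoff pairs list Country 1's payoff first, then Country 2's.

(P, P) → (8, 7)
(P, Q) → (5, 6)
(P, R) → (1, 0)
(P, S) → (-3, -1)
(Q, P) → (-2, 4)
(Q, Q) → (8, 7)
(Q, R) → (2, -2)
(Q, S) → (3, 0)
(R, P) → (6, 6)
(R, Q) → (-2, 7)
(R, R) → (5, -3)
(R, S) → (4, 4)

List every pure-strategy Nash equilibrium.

(P, P) and (Q, Q)

Check mutual best responses: a cell is a NE iff neither player can gain by unilaterally deviating.
Country 1's best responses — vs P: P (payoff 8); vs Q: Q (payoff 8); vs R: R (payoff 5); vs S: R (payoff 4).
Country 2's best responses — vs P: P (payoff 7); vs Q: Q (payoff 7); vs R: Q (payoff 7).
Mutual best responses occur at (P, P) and (Q, Q); at each, neither player gains by switching.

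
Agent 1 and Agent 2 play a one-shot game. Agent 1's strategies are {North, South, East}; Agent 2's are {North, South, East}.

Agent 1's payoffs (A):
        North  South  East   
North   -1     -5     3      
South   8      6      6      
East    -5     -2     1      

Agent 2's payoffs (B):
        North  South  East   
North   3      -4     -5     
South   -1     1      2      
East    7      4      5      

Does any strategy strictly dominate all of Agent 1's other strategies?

South

A strategy is strictly dominant if it gives Agent 1 a strictly higher payoff than every other strategy, against every choice by the opponent.
South strictly dominates: vs North: 8 > each of {-1, -5}; vs South: 6 > each of {-5, -2}; vs East: 6 > each of {3, 1}.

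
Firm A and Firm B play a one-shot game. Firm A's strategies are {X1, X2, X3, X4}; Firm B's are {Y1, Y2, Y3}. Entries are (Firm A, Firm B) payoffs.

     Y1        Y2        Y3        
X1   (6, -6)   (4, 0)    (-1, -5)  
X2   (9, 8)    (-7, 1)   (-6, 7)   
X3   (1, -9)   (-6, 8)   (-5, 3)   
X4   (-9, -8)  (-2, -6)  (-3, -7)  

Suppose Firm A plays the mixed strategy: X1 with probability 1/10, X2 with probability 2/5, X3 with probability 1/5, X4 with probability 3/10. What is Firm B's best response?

Compute Firm B's expected payoff from each pure strategy against the given mix.
Y1: (1/10)·(-6) + (2/5)·8 + (1/5)·(-9) + (3/10)·(-8) = -8/5
Y2: (1/10)·0 + (2/5)·1 + (1/5)·8 + (3/10)·(-6) = 1/5
Y3: (1/10)·(-5) + (2/5)·7 + (1/5)·3 + (3/10)·(-7) = 4/5
Highest expected payoff is 4/5, from Y3.

Y3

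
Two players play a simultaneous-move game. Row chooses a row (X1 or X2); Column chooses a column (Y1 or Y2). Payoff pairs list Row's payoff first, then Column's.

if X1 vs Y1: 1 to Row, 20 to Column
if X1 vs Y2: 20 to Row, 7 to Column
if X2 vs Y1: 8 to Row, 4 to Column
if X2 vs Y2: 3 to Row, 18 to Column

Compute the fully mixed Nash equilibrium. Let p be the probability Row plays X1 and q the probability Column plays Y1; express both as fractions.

p = 14/27, q = 17/24

In a mixed NE each player is indifferent between their pure strategies, so the opponent's mix sets the indifference.
Column indifferent between Y1 and Y2: p·20 + (1−p)·4 = p·7 + (1−p)·18 ⟹ 4 + 16p = 18 + (-11)p ⟹ p = 14/27.
Row indifferent between X1 and X2: q·1 + (1−q)·20 = q·8 + (1−q)·3 ⟹ 20 + (-19)q = 3 + 5q ⟹ q = 17/24.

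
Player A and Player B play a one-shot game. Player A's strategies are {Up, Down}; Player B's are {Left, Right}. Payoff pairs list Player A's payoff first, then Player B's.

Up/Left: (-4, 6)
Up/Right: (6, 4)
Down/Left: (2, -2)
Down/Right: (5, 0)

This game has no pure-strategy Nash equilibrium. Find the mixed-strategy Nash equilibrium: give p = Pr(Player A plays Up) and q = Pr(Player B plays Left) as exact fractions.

p = 1/2, q = 1/7

Each player's mixing probability is pinned down by making the *other* player indifferent.
Player B indifferent between Left and Right: p·6 + (1−p)·(-2) = p·4 + (1−p)·0 ⟹ (-2) + 8p = 0 + 4p ⟹ p = 1/2.
Player A indifferent between Up and Down: q·(-4) + (1−q)·6 = q·2 + (1−q)·5 ⟹ 6 + (-10)q = 5 + (-3)q ⟹ q = 1/7.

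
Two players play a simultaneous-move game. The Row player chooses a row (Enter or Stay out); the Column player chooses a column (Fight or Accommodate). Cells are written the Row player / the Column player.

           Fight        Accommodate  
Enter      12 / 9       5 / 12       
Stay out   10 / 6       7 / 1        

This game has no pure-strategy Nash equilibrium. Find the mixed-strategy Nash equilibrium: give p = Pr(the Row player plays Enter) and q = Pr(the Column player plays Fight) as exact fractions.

p = 5/8, q = 1/2

In a mixed NE each player is indifferent between their pure strategies, so the opponent's mix sets the indifference.
The Column player indifferent between Fight and Accommodate: p·9 + (1−p)·6 = p·12 + (1−p)·1 ⟹ 6 + 3p = 1 + 11p ⟹ p = 5/8.
The Row player indifferent between Enter and Stay out: q·12 + (1−q)·5 = q·10 + (1−q)·7 ⟹ 5 + 7q = 7 + 3q ⟹ q = 1/2.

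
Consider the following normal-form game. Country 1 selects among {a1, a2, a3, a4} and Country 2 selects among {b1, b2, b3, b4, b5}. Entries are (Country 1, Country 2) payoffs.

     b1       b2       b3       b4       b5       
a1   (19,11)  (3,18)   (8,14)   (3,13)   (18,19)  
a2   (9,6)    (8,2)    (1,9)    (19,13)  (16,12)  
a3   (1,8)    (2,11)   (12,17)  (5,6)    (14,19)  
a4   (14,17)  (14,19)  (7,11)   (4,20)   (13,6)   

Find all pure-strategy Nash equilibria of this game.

(a1, b5) and (a2, b4)

A profile is a Nash equilibrium when each player is best-responding to the other.
Country 1's best responses — vs b1: a1 (payoff 19); vs b2: a4 (payoff 14); vs b3: a3 (payoff 12); vs b4: a2 (payoff 19); vs b5: a1 (payoff 18).
Country 2's best responses — vs a1: b5 (payoff 19); vs a2: b4 (payoff 13); vs a3: b5 (payoff 19); vs a4: b4 (payoff 20).
Mutual best responses occur at (a1, b5) and (a2, b4); at each, neither player gains by switching.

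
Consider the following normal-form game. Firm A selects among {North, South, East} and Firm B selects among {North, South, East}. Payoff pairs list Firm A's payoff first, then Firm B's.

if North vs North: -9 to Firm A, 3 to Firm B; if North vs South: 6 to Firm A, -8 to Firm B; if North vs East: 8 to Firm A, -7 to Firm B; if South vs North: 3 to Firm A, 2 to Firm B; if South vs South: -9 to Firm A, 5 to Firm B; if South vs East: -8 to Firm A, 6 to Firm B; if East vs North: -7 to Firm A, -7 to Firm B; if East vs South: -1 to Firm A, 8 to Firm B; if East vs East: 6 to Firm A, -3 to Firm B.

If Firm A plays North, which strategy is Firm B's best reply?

North

With Firm A fixed at North, Firm B's payoffs are: North → 3, South → -8, East → -7.
The maximum is 3, achieved by North.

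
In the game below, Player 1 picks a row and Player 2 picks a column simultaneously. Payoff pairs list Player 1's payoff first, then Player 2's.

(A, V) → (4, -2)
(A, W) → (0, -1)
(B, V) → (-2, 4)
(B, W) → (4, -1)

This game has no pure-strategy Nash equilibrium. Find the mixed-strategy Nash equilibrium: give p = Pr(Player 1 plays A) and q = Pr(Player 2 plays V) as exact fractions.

p = 5/6, q = 2/5

In a mixed NE each player is indifferent between their pure strategies, so the opponent's mix sets the indifference.
Player 2 indifferent between V and W: p·(-2) + (1−p)·4 = p·(-1) + (1−p)·(-1) ⟹ 4 + (-6)p = (-1) + 0p ⟹ p = 5/6.
Player 1 indifferent between A and B: q·4 + (1−q)·0 = q·(-2) + (1−q)·4 ⟹ 0 + 4q = 4 + (-6)q ⟹ q = 2/5.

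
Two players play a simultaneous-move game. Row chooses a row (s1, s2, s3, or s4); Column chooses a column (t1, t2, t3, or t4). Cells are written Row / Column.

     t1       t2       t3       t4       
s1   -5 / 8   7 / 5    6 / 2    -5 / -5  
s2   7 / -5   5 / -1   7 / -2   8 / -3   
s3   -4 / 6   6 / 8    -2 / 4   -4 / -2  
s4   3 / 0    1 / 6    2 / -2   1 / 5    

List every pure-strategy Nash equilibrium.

No pure-strategy Nash equilibrium

A profile is a Nash equilibrium when each player is best-responding to the other.
Row's best responses — vs t1: s2 (payoff 7); vs t2: s1 (payoff 7); vs t3: s2 (payoff 7); vs t4: s2 (payoff 8).
Column's best responses — vs s1: t1 (payoff 8); vs s2: t2 (payoff -1); vs s3: t2 (payoff 8); vs s4: t2 (payoff 6).
No cell has both players best-responding. For instance, Row's best reply to t1 is s2, but against s2 Column prefers t2 over t1.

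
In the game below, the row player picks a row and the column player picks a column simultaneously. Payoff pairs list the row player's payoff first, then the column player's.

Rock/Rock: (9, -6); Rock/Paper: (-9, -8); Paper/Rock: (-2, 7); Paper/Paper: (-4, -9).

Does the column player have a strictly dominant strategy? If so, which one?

A strategy is strictly dominant if it gives the column player a strictly higher payoff than every other strategy, against every choice by the opponent.
Rock strictly dominates: vs Rock: -6 > -8; vs Paper: 7 > -9.

Rock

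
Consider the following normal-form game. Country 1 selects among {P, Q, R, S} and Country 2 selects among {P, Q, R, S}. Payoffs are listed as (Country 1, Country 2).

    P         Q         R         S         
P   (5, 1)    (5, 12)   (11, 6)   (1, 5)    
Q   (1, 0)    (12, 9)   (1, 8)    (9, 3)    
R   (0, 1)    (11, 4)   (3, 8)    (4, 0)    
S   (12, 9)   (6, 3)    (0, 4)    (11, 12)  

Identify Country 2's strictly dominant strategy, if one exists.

Check whether one of Country 2's strategies beats all alternatives regardless of what the opponent does.
P is not dominant: against P, Q gives 12 > 1.
Q is not dominant: against R, R gives 8 > 4.
R is not dominant: against P, Q gives 12 > 6.
S is not dominant: against P, Q gives 12 > 5.
No single strategy is best against every opponent action.

None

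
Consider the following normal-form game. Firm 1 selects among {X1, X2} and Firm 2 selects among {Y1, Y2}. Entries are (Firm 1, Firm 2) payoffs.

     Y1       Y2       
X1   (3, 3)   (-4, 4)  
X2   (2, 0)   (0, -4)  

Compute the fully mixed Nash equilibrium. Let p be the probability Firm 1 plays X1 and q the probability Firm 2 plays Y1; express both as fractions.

p = 4/5, q = 4/5

In a mixed NE each player is indifferent between their pure strategies, so the opponent's mix sets the indifference.
Firm 2 indifferent between Y1 and Y2: p·3 + (1−p)·0 = p·4 + (1−p)·(-4) ⟹ 0 + 3p = (-4) + 8p ⟹ p = 4/5.
Firm 1 indifferent between X1 and X2: q·3 + (1−q)·(-4) = q·2 + (1−q)·0 ⟹ (-4) + 7q = 0 + 2q ⟹ q = 4/5.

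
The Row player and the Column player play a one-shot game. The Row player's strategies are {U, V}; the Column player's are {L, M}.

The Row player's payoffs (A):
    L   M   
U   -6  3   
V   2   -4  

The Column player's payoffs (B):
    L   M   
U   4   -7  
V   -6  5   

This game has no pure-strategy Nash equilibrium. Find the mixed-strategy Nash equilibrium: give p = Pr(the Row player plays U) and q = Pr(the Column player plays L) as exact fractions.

Each player's mixing probability is pinned down by making the *other* player indifferent.
The Column player indifferent between L and M: p·4 + (1−p)·(-6) = p·(-7) + (1−p)·5 ⟹ (-6) + 10p = 5 + (-12)p ⟹ p = 1/2.
The Row player indifferent between U and V: q·(-6) + (1−q)·3 = q·2 + (1−q)·(-4) ⟹ 3 + (-9)q = (-4) + 6q ⟹ q = 7/15.

p = 1/2, q = 7/15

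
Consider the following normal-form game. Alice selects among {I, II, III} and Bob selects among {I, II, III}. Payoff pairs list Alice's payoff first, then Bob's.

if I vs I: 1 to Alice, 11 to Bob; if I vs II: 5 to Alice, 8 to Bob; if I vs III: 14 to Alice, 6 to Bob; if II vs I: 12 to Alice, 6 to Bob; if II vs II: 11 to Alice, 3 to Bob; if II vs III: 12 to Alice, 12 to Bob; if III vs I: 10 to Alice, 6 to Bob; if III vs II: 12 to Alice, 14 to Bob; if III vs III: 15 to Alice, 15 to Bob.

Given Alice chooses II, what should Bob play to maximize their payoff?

III

With Alice fixed at II, Bob's payoffs are: I → 6, II → 3, III → 12.
The maximum is 12, achieved by III.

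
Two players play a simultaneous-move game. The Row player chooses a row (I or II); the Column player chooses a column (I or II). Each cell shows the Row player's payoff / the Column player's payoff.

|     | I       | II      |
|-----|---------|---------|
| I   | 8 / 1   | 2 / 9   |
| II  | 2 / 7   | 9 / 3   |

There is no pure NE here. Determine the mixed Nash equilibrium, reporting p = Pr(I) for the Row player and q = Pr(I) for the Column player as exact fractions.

p = 1/3, q = 7/13

Each player's mixing probability is pinned down by making the *other* player indifferent.
The Column player indifferent between I and II: p·1 + (1−p)·7 = p·9 + (1−p)·3 ⟹ 7 + (-6)p = 3 + 6p ⟹ p = 1/3.
The Row player indifferent between I and II: q·8 + (1−q)·2 = q·2 + (1−q)·9 ⟹ 2 + 6q = 9 + (-7)q ⟹ q = 7/13.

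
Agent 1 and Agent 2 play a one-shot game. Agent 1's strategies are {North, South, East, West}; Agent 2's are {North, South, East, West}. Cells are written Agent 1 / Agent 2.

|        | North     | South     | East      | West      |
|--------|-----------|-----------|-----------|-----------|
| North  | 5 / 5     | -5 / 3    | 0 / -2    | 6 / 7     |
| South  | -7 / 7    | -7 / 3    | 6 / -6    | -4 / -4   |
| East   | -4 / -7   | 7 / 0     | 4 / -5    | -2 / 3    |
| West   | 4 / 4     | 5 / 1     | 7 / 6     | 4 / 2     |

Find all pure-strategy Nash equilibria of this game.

(North, West) and (West, East)

Check mutual best responses: a cell is a NE iff neither player can gain by unilaterally deviating.
Agent 1's best responses — vs North: North (payoff 5); vs South: East (payoff 7); vs East: West (payoff 7); vs West: North (payoff 6).
Agent 2's best responses — vs North: West (payoff 7); vs South: North (payoff 7); vs East: West (payoff 3); vs West: East (payoff 6).
Mutual best responses occur at (North, West) and (West, East); at each, neither player gains by switching.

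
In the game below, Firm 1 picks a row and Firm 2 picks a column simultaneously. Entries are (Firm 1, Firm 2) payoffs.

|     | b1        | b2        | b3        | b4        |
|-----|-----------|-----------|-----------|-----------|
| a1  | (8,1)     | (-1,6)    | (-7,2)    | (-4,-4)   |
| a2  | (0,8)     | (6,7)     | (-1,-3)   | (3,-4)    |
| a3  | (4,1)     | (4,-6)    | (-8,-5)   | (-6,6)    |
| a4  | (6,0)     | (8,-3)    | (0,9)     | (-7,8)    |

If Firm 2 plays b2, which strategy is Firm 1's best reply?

With Firm 2 fixed at b2, Firm 1's payoffs are: a1 → -1, a2 → 6, a3 → 4, a4 → 8.
The maximum is 8, achieved by a4.

a4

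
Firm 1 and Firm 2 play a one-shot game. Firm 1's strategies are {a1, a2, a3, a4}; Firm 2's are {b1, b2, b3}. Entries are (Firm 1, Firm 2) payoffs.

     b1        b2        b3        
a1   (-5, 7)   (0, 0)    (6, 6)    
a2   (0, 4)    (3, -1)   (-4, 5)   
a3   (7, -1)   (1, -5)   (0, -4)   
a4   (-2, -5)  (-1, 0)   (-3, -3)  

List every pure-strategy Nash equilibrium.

Find each player's best response to every opponent strategy; NE are the intersections.
Firm 1's best responses — vs b1: a3 (payoff 7); vs b2: a2 (payoff 3); vs b3: a1 (payoff 6).
Firm 2's best responses — vs a1: b1 (payoff 7); vs a2: b3 (payoff 5); vs a3: b1 (payoff -1); vs a4: b2 (payoff 0).
The only mutual best response is (a3, b1); neither player gains by switching there.

(a3, b1)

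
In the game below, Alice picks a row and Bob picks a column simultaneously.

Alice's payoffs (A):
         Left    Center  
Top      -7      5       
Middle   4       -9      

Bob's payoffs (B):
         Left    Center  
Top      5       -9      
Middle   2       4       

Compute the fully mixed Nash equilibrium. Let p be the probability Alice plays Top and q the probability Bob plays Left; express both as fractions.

p = 1/8, q = 14/25

In a mixed NE each player is indifferent between their pure strategies, so the opponent's mix sets the indifference.
Bob indifferent between Left and Center: p·5 + (1−p)·2 = p·(-9) + (1−p)·4 ⟹ 2 + 3p = 4 + (-13)p ⟹ p = 1/8.
Alice indifferent between Top and Middle: q·(-7) + (1−q)·5 = q·4 + (1−q)·(-9) ⟹ 5 + (-12)q = (-9) + 13q ⟹ q = 14/25.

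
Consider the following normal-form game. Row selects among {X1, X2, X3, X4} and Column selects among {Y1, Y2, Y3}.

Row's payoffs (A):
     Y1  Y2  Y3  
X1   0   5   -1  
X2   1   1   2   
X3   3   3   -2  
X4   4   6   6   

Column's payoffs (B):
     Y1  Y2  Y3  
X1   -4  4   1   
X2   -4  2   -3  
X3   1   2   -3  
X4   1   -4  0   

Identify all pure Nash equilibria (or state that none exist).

(X4, Y1)

A profile is a Nash equilibrium when each player is best-responding to the other.
Row's best responses — vs Y1: X4 (payoff 4); vs Y2: X4 (payoff 6); vs Y3: X4 (payoff 6).
Column's best responses — vs X1: Y2 (payoff 4); vs X2: Y2 (payoff 2); vs X3: Y2 (payoff 2); vs X4: Y1 (payoff 1).
The only mutual best response is (X4, Y1); neither player gains by switching there.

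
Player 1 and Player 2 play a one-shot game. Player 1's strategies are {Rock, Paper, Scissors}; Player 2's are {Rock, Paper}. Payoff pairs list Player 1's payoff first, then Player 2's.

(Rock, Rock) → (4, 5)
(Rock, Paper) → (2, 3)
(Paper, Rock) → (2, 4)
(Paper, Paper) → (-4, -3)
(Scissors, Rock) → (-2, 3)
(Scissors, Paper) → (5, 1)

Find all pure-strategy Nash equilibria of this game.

(Rock, Rock)

A profile is a Nash equilibrium when each player is best-responding to the other.
Player 1's best responses — vs Rock: Rock (payoff 4); vs Paper: Scissors (payoff 5).
Player 2's best responses — vs Rock: Rock (payoff 5); vs Paper: Rock (payoff 4); vs Scissors: Rock (payoff 3).
The only mutual best response is (Rock, Rock); neither player gains by switching there.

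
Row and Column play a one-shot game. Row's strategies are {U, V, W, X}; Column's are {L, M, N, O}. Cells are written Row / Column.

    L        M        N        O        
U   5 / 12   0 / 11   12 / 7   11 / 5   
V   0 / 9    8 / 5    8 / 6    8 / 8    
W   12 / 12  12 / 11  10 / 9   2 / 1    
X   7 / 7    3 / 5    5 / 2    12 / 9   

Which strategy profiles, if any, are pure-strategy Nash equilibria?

(W, L) and (X, O)

A profile is a Nash equilibrium when each player is best-responding to the other.
Row's best responses — vs L: W (payoff 12); vs M: W (payoff 12); vs N: U (payoff 12); vs O: X (payoff 12).
Column's best responses — vs U: L (payoff 12); vs V: L (payoff 9); vs W: L (payoff 12); vs X: O (payoff 9).
Mutual best responses occur at (W, L) and (X, O); at each, neither player gains by switching.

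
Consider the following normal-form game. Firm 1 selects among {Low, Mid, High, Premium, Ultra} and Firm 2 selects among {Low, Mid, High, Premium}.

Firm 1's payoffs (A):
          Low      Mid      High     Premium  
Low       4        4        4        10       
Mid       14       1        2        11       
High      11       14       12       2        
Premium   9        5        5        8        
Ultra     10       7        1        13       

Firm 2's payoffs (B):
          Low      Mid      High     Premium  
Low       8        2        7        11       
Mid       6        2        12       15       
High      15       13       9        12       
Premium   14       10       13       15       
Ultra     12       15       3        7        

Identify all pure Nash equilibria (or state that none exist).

No pure-strategy Nash equilibrium

Check mutual best responses: a cell is a NE iff neither player can gain by unilaterally deviating.
Firm 1's best responses — vs Low: Mid (payoff 14); vs Mid: High (payoff 14); vs High: High (payoff 12); vs Premium: Ultra (payoff 13).
Firm 2's best responses — vs Low: Premium (payoff 11); vs Mid: Premium (payoff 15); vs High: Low (payoff 15); vs Premium: Premium (payoff 15); vs Ultra: Mid (payoff 15).
No cell has both players best-responding. For instance, Firm 1's best reply to High is High, but against High Firm 2 prefers Low over High.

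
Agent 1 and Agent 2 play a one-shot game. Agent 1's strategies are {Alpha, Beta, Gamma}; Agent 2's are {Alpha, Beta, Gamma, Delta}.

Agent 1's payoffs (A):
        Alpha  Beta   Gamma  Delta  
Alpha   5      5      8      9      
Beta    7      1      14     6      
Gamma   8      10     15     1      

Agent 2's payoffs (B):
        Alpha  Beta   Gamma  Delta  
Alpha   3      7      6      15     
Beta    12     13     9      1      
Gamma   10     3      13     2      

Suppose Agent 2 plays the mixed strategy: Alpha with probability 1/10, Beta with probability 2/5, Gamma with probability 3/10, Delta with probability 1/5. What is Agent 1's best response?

Compute Agent 1's expected payoff from each pure strategy against the given mix.
Alpha: (1/10)·5 + (2/5)·5 + (3/10)·8 + (1/5)·9 = 67/10
Beta: (1/10)·7 + (2/5)·1 + (3/10)·14 + (1/5)·6 = 13/2
Gamma: (1/10)·8 + (2/5)·10 + (3/10)·15 + (1/5)·1 = 19/2
Highest expected payoff is 19/2, from Gamma.

Gamma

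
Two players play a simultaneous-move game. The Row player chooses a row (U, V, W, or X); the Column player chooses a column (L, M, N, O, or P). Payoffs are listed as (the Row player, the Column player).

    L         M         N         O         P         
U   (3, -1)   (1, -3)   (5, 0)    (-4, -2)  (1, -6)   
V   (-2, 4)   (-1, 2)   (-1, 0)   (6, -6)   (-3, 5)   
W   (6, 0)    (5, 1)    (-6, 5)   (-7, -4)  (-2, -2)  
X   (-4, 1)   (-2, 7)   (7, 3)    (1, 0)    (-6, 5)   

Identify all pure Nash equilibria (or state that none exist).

None

Find each player's best response to every opponent strategy; NE are the intersections.
The Row player's best responses — vs L: W (payoff 6); vs M: W (payoff 5); vs N: X (payoff 7); vs O: V (payoff 6); vs P: U (payoff 1).
The Column player's best responses — vs U: N (payoff 0); vs V: P (payoff 5); vs W: N (payoff 5); vs X: M (payoff 7).
No cell has both players best-responding. For instance, the Row player's best reply to P is U, but against U the Column player prefers N over P.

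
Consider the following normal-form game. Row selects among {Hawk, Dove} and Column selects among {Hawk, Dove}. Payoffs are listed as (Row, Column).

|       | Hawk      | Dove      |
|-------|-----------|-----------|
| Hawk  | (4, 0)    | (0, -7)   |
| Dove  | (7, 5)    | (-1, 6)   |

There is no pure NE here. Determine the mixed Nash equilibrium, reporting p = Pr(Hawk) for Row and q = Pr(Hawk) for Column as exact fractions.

p = 1/8, q = 1/4

In a mixed NE each player is indifferent between their pure strategies, so the opponent's mix sets the indifference.
Column indifferent between Hawk and Dove: p·0 + (1−p)·5 = p·(-7) + (1−p)·6 ⟹ 5 + (-5)p = 6 + (-13)p ⟹ p = 1/8.
Row indifferent between Hawk and Dove: q·4 + (1−q)·0 = q·7 + (1−q)·(-1) ⟹ 0 + 4q = (-1) + 8q ⟹ q = 1/4.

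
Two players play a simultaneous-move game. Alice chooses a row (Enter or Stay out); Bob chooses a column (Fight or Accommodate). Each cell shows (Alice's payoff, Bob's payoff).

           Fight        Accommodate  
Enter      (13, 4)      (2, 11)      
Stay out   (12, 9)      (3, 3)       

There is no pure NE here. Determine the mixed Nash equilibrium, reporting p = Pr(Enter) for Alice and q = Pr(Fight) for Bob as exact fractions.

p = 6/13, q = 1/2

Each player's mixing probability is pinned down by making the *other* player indifferent.
Bob indifferent between Fight and Accommodate: p·4 + (1−p)·9 = p·11 + (1−p)·3 ⟹ 9 + (-5)p = 3 + 8p ⟹ p = 6/13.
Alice indifferent between Enter and Stay out: q·13 + (1−q)·2 = q·12 + (1−q)·3 ⟹ 2 + 11q = 3 + 9q ⟹ q = 1/2.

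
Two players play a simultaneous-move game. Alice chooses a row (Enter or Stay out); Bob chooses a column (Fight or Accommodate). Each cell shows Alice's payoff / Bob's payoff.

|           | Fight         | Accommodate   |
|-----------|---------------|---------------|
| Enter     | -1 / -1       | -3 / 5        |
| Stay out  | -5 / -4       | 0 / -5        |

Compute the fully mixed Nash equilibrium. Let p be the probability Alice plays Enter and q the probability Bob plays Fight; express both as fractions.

p = 1/7, q = 3/7

In a mixed NE each player is indifferent between their pure strategies, so the opponent's mix sets the indifference.
Bob indifferent between Fight and Accommodate: p·(-1) + (1−p)·(-4) = p·5 + (1−p)·(-5) ⟹ (-4) + 3p = (-5) + 10p ⟹ p = 1/7.
Alice indifferent between Enter and Stay out: q·(-1) + (1−q)·(-3) = q·(-5) + (1−q)·0 ⟹ (-3) + 2q = 0 + (-5)q ⟹ q = 3/7.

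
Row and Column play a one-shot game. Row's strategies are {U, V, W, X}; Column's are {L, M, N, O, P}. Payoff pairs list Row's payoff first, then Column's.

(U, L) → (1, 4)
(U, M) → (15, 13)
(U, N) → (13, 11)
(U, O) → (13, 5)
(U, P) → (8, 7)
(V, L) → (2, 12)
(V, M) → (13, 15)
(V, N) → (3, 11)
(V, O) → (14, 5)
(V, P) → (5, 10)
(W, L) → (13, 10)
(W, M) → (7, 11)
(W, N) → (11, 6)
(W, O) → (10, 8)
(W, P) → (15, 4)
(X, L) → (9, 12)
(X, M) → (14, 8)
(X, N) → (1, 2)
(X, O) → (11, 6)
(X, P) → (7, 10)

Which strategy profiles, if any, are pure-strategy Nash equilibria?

Check mutual best responses: a cell is a NE iff neither player can gain by unilaterally deviating.
Row's best responses — vs L: W (payoff 13); vs M: U (payoff 15); vs N: U (payoff 13); vs O: V (payoff 14); vs P: W (payoff 15).
Column's best responses — vs U: M (payoff 13); vs V: M (payoff 15); vs W: M (payoff 11); vs X: L (payoff 12).
The only mutual best response is (U, M); neither player gains by switching there.

(U, M)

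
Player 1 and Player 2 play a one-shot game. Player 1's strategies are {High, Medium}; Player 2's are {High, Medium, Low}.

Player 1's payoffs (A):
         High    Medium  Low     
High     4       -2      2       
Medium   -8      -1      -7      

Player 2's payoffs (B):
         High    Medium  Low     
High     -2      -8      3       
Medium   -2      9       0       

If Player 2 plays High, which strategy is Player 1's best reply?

High

With Player 2 fixed at High, Player 1's payoffs are: High → 4, Medium → -8.
The maximum is 4, achieved by High.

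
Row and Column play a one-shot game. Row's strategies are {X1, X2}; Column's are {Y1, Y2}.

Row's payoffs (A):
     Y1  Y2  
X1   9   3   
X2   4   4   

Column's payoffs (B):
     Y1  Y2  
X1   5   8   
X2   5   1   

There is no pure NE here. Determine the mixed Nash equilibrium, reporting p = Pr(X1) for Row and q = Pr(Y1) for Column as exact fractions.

p = 4/7, q = 1/6

Each player's mixing probability is pinned down by making the *other* player indifferent.
Column indifferent between Y1 and Y2: p·5 + (1−p)·5 = p·8 + (1−p)·1 ⟹ 5 + 0p = 1 + 7p ⟹ p = 4/7.
Row indifferent between X1 and X2: q·9 + (1−q)·3 = q·4 + (1−q)·4 ⟹ 3 + 6q = 4 + 0q ⟹ q = 1/6.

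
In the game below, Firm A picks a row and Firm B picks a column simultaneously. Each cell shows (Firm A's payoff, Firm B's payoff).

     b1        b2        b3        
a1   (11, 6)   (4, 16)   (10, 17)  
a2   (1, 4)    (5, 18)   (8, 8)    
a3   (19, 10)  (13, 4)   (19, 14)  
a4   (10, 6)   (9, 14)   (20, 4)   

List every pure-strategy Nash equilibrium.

A profile is a Nash equilibrium when each player is best-responding to the other.
Firm A's best responses — vs b1: a3 (payoff 19); vs b2: a3 (payoff 13); vs b3: a4 (payoff 20).
Firm B's best responses — vs a1: b3 (payoff 17); vs a2: b2 (payoff 18); vs a3: b3 (payoff 14); vs a4: b2 (payoff 14).
No cell has both players best-responding. For instance, Firm A's best reply to b1 is a3, but against a3 Firm B prefers b3 over b1.

None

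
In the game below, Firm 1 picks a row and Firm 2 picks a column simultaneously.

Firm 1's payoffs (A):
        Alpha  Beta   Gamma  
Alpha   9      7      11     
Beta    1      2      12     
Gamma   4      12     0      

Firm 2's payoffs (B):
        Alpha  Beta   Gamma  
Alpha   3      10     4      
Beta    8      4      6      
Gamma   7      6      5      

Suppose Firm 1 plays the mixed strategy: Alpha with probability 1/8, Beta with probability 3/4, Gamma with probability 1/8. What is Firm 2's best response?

Firm 2's best reply maximizes expected payoff against the mix.
Alpha: (1/8)·3 + (3/4)·8 + (1/8)·7 = 29/4
Beta: (1/8)·10 + (3/4)·4 + (1/8)·6 = 5
Gamma: (1/8)·4 + (3/4)·6 + (1/8)·5 = 45/8
Highest expected payoff is 29/4, from Alpha.

Alpha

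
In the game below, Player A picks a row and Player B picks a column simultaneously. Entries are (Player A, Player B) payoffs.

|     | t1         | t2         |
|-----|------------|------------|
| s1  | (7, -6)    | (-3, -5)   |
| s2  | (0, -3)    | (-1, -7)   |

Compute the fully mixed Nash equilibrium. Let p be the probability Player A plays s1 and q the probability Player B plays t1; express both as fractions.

p = 4/5, q = 2/9

In a mixed NE each player is indifferent between their pure strategies, so the opponent's mix sets the indifference.
Player B indifferent between t1 and t2: p·(-6) + (1−p)·(-3) = p·(-5) + (1−p)·(-7) ⟹ (-3) + (-3)p = (-7) + 2p ⟹ p = 4/5.
Player A indifferent between s1 and s2: q·7 + (1−q)·(-3) = q·0 + (1−q)·(-1) ⟹ (-3) + 10q = (-1) + 1q ⟹ q = 2/9.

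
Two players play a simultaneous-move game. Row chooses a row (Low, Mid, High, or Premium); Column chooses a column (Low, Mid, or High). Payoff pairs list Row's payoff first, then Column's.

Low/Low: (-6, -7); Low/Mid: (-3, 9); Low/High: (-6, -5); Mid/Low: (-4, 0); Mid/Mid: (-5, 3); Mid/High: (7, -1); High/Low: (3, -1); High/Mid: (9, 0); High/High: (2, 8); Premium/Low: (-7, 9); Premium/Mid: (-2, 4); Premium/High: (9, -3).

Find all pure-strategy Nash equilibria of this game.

No pure-strategy Nash equilibrium

Check mutual best responses: a cell is a NE iff neither player can gain by unilaterally deviating.
Row's best responses — vs Low: High (payoff 3); vs Mid: High (payoff 9); vs High: Premium (payoff 9).
Column's best responses — vs Low: Mid (payoff 9); vs Mid: Mid (payoff 3); vs High: High (payoff 8); vs Premium: Low (payoff 9).
No cell has both players best-responding. For instance, Row's best reply to High is Premium, but against Premium Column prefers Low over High.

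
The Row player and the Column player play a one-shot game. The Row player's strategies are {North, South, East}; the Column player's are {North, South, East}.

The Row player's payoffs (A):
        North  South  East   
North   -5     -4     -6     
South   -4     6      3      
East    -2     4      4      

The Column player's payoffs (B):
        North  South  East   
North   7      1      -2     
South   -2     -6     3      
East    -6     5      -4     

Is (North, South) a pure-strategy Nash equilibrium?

No

Holding the Column player at South: the Row player gets -4 from North but could get 6 by switching to South. The Row player has a profitable deviation.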